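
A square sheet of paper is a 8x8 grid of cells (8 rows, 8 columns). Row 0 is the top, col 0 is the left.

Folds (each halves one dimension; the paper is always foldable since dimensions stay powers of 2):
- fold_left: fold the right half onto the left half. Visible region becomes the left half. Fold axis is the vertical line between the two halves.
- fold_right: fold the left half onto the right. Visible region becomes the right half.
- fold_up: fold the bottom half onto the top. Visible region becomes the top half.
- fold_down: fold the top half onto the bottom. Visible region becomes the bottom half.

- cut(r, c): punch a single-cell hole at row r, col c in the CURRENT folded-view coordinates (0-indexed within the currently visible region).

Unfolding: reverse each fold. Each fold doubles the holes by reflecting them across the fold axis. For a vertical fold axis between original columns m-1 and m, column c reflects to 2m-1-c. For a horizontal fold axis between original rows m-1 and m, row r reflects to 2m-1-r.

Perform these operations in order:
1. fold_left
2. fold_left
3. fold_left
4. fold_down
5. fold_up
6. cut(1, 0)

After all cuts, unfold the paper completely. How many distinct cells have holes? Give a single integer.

Answer: 32

Derivation:
Op 1 fold_left: fold axis v@4; visible region now rows[0,8) x cols[0,4) = 8x4
Op 2 fold_left: fold axis v@2; visible region now rows[0,8) x cols[0,2) = 8x2
Op 3 fold_left: fold axis v@1; visible region now rows[0,8) x cols[0,1) = 8x1
Op 4 fold_down: fold axis h@4; visible region now rows[4,8) x cols[0,1) = 4x1
Op 5 fold_up: fold axis h@6; visible region now rows[4,6) x cols[0,1) = 2x1
Op 6 cut(1, 0): punch at orig (5,0); cuts so far [(5, 0)]; region rows[4,6) x cols[0,1) = 2x1
Unfold 1 (reflect across h@6): 2 holes -> [(5, 0), (6, 0)]
Unfold 2 (reflect across h@4): 4 holes -> [(1, 0), (2, 0), (5, 0), (6, 0)]
Unfold 3 (reflect across v@1): 8 holes -> [(1, 0), (1, 1), (2, 0), (2, 1), (5, 0), (5, 1), (6, 0), (6, 1)]
Unfold 4 (reflect across v@2): 16 holes -> [(1, 0), (1, 1), (1, 2), (1, 3), (2, 0), (2, 1), (2, 2), (2, 3), (5, 0), (5, 1), (5, 2), (5, 3), (6, 0), (6, 1), (6, 2), (6, 3)]
Unfold 5 (reflect across v@4): 32 holes -> [(1, 0), (1, 1), (1, 2), (1, 3), (1, 4), (1, 5), (1, 6), (1, 7), (2, 0), (2, 1), (2, 2), (2, 3), (2, 4), (2, 5), (2, 6), (2, 7), (5, 0), (5, 1), (5, 2), (5, 3), (5, 4), (5, 5), (5, 6), (5, 7), (6, 0), (6, 1), (6, 2), (6, 3), (6, 4), (6, 5), (6, 6), (6, 7)]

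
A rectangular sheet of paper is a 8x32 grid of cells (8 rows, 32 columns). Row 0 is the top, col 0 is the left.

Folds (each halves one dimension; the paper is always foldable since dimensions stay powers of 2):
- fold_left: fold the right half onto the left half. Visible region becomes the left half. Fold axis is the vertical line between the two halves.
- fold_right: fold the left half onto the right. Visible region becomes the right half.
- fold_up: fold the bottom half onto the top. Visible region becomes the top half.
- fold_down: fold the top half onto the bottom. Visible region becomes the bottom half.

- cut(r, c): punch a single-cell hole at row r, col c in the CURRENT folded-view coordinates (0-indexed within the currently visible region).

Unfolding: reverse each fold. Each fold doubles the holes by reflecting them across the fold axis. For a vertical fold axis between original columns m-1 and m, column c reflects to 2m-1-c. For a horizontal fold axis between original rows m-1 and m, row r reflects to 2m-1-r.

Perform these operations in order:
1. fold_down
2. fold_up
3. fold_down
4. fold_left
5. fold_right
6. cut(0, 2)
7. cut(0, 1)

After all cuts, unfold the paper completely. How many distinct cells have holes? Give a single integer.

Answer: 64

Derivation:
Op 1 fold_down: fold axis h@4; visible region now rows[4,8) x cols[0,32) = 4x32
Op 2 fold_up: fold axis h@6; visible region now rows[4,6) x cols[0,32) = 2x32
Op 3 fold_down: fold axis h@5; visible region now rows[5,6) x cols[0,32) = 1x32
Op 4 fold_left: fold axis v@16; visible region now rows[5,6) x cols[0,16) = 1x16
Op 5 fold_right: fold axis v@8; visible region now rows[5,6) x cols[8,16) = 1x8
Op 6 cut(0, 2): punch at orig (5,10); cuts so far [(5, 10)]; region rows[5,6) x cols[8,16) = 1x8
Op 7 cut(0, 1): punch at orig (5,9); cuts so far [(5, 9), (5, 10)]; region rows[5,6) x cols[8,16) = 1x8
Unfold 1 (reflect across v@8): 4 holes -> [(5, 5), (5, 6), (5, 9), (5, 10)]
Unfold 2 (reflect across v@16): 8 holes -> [(5, 5), (5, 6), (5, 9), (5, 10), (5, 21), (5, 22), (5, 25), (5, 26)]
Unfold 3 (reflect across h@5): 16 holes -> [(4, 5), (4, 6), (4, 9), (4, 10), (4, 21), (4, 22), (4, 25), (4, 26), (5, 5), (5, 6), (5, 9), (5, 10), (5, 21), (5, 22), (5, 25), (5, 26)]
Unfold 4 (reflect across h@6): 32 holes -> [(4, 5), (4, 6), (4, 9), (4, 10), (4, 21), (4, 22), (4, 25), (4, 26), (5, 5), (5, 6), (5, 9), (5, 10), (5, 21), (5, 22), (5, 25), (5, 26), (6, 5), (6, 6), (6, 9), (6, 10), (6, 21), (6, 22), (6, 25), (6, 26), (7, 5), (7, 6), (7, 9), (7, 10), (7, 21), (7, 22), (7, 25), (7, 26)]
Unfold 5 (reflect across h@4): 64 holes -> [(0, 5), (0, 6), (0, 9), (0, 10), (0, 21), (0, 22), (0, 25), (0, 26), (1, 5), (1, 6), (1, 9), (1, 10), (1, 21), (1, 22), (1, 25), (1, 26), (2, 5), (2, 6), (2, 9), (2, 10), (2, 21), (2, 22), (2, 25), (2, 26), (3, 5), (3, 6), (3, 9), (3, 10), (3, 21), (3, 22), (3, 25), (3, 26), (4, 5), (4, 6), (4, 9), (4, 10), (4, 21), (4, 22), (4, 25), (4, 26), (5, 5), (5, 6), (5, 9), (5, 10), (5, 21), (5, 22), (5, 25), (5, 26), (6, 5), (6, 6), (6, 9), (6, 10), (6, 21), (6, 22), (6, 25), (6, 26), (7, 5), (7, 6), (7, 9), (7, 10), (7, 21), (7, 22), (7, 25), (7, 26)]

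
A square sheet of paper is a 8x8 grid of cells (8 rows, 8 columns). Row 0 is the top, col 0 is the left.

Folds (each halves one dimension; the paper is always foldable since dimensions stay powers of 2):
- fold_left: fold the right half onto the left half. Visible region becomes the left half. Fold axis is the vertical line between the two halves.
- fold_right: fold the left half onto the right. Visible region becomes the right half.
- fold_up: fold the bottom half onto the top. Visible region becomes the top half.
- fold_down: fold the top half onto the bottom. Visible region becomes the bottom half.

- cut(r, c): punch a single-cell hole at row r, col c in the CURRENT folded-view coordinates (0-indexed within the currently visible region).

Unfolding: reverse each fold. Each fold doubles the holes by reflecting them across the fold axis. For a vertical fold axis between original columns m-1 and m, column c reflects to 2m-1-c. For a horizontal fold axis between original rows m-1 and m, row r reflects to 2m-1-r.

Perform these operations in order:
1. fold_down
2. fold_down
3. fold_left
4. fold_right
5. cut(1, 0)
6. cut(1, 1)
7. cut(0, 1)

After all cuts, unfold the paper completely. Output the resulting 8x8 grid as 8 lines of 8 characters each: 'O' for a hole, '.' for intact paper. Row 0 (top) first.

Op 1 fold_down: fold axis h@4; visible region now rows[4,8) x cols[0,8) = 4x8
Op 2 fold_down: fold axis h@6; visible region now rows[6,8) x cols[0,8) = 2x8
Op 3 fold_left: fold axis v@4; visible region now rows[6,8) x cols[0,4) = 2x4
Op 4 fold_right: fold axis v@2; visible region now rows[6,8) x cols[2,4) = 2x2
Op 5 cut(1, 0): punch at orig (7,2); cuts so far [(7, 2)]; region rows[6,8) x cols[2,4) = 2x2
Op 6 cut(1, 1): punch at orig (7,3); cuts so far [(7, 2), (7, 3)]; region rows[6,8) x cols[2,4) = 2x2
Op 7 cut(0, 1): punch at orig (6,3); cuts so far [(6, 3), (7, 2), (7, 3)]; region rows[6,8) x cols[2,4) = 2x2
Unfold 1 (reflect across v@2): 6 holes -> [(6, 0), (6, 3), (7, 0), (7, 1), (7, 2), (7, 3)]
Unfold 2 (reflect across v@4): 12 holes -> [(6, 0), (6, 3), (6, 4), (6, 7), (7, 0), (7, 1), (7, 2), (7, 3), (7, 4), (7, 5), (7, 6), (7, 7)]
Unfold 3 (reflect across h@6): 24 holes -> [(4, 0), (4, 1), (4, 2), (4, 3), (4, 4), (4, 5), (4, 6), (4, 7), (5, 0), (5, 3), (5, 4), (5, 7), (6, 0), (6, 3), (6, 4), (6, 7), (7, 0), (7, 1), (7, 2), (7, 3), (7, 4), (7, 5), (7, 6), (7, 7)]
Unfold 4 (reflect across h@4): 48 holes -> [(0, 0), (0, 1), (0, 2), (0, 3), (0, 4), (0, 5), (0, 6), (0, 7), (1, 0), (1, 3), (1, 4), (1, 7), (2, 0), (2, 3), (2, 4), (2, 7), (3, 0), (3, 1), (3, 2), (3, 3), (3, 4), (3, 5), (3, 6), (3, 7), (4, 0), (4, 1), (4, 2), (4, 3), (4, 4), (4, 5), (4, 6), (4, 7), (5, 0), (5, 3), (5, 4), (5, 7), (6, 0), (6, 3), (6, 4), (6, 7), (7, 0), (7, 1), (7, 2), (7, 3), (7, 4), (7, 5), (7, 6), (7, 7)]

Answer: OOOOOOOO
O..OO..O
O..OO..O
OOOOOOOO
OOOOOOOO
O..OO..O
O..OO..O
OOOOOOOO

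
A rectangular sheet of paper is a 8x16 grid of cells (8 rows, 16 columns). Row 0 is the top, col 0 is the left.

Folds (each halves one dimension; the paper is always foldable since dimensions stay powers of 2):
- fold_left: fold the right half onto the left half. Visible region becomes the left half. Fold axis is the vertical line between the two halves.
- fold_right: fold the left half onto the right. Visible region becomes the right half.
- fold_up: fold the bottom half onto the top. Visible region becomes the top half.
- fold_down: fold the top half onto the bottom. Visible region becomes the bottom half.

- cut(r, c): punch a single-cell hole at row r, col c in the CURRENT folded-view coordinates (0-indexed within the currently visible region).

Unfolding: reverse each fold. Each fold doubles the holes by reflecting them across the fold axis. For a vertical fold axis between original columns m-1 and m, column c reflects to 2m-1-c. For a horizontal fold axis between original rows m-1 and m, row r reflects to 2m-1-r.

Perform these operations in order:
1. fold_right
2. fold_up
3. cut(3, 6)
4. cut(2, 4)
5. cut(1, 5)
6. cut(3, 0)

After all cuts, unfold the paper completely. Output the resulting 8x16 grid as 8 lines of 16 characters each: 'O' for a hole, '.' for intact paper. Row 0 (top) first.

Answer: ................
..O..........O..
...O........O...
.O.....OO.....O.
.O.....OO.....O.
...O........O...
..O..........O..
................

Derivation:
Op 1 fold_right: fold axis v@8; visible region now rows[0,8) x cols[8,16) = 8x8
Op 2 fold_up: fold axis h@4; visible region now rows[0,4) x cols[8,16) = 4x8
Op 3 cut(3, 6): punch at orig (3,14); cuts so far [(3, 14)]; region rows[0,4) x cols[8,16) = 4x8
Op 4 cut(2, 4): punch at orig (2,12); cuts so far [(2, 12), (3, 14)]; region rows[0,4) x cols[8,16) = 4x8
Op 5 cut(1, 5): punch at orig (1,13); cuts so far [(1, 13), (2, 12), (3, 14)]; region rows[0,4) x cols[8,16) = 4x8
Op 6 cut(3, 0): punch at orig (3,8); cuts so far [(1, 13), (2, 12), (3, 8), (3, 14)]; region rows[0,4) x cols[8,16) = 4x8
Unfold 1 (reflect across h@4): 8 holes -> [(1, 13), (2, 12), (3, 8), (3, 14), (4, 8), (4, 14), (5, 12), (6, 13)]
Unfold 2 (reflect across v@8): 16 holes -> [(1, 2), (1, 13), (2, 3), (2, 12), (3, 1), (3, 7), (3, 8), (3, 14), (4, 1), (4, 7), (4, 8), (4, 14), (5, 3), (5, 12), (6, 2), (6, 13)]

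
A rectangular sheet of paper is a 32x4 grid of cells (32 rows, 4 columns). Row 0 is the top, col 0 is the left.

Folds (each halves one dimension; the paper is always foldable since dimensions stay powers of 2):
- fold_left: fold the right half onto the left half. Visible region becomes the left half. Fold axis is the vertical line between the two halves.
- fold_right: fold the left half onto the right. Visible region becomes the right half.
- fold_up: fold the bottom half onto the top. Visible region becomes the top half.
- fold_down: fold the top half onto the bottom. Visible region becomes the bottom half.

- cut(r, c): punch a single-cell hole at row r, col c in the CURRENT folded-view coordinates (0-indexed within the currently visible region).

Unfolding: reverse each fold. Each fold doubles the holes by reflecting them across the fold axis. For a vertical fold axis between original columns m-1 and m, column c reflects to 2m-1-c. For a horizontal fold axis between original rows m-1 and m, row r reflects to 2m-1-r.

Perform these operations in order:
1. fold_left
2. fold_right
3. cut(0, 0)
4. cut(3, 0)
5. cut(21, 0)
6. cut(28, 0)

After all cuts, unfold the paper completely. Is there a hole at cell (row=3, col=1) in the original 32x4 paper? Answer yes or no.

Op 1 fold_left: fold axis v@2; visible region now rows[0,32) x cols[0,2) = 32x2
Op 2 fold_right: fold axis v@1; visible region now rows[0,32) x cols[1,2) = 32x1
Op 3 cut(0, 0): punch at orig (0,1); cuts so far [(0, 1)]; region rows[0,32) x cols[1,2) = 32x1
Op 4 cut(3, 0): punch at orig (3,1); cuts so far [(0, 1), (3, 1)]; region rows[0,32) x cols[1,2) = 32x1
Op 5 cut(21, 0): punch at orig (21,1); cuts so far [(0, 1), (3, 1), (21, 1)]; region rows[0,32) x cols[1,2) = 32x1
Op 6 cut(28, 0): punch at orig (28,1); cuts so far [(0, 1), (3, 1), (21, 1), (28, 1)]; region rows[0,32) x cols[1,2) = 32x1
Unfold 1 (reflect across v@1): 8 holes -> [(0, 0), (0, 1), (3, 0), (3, 1), (21, 0), (21, 1), (28, 0), (28, 1)]
Unfold 2 (reflect across v@2): 16 holes -> [(0, 0), (0, 1), (0, 2), (0, 3), (3, 0), (3, 1), (3, 2), (3, 3), (21, 0), (21, 1), (21, 2), (21, 3), (28, 0), (28, 1), (28, 2), (28, 3)]
Holes: [(0, 0), (0, 1), (0, 2), (0, 3), (3, 0), (3, 1), (3, 2), (3, 3), (21, 0), (21, 1), (21, 2), (21, 3), (28, 0), (28, 1), (28, 2), (28, 3)]

Answer: yes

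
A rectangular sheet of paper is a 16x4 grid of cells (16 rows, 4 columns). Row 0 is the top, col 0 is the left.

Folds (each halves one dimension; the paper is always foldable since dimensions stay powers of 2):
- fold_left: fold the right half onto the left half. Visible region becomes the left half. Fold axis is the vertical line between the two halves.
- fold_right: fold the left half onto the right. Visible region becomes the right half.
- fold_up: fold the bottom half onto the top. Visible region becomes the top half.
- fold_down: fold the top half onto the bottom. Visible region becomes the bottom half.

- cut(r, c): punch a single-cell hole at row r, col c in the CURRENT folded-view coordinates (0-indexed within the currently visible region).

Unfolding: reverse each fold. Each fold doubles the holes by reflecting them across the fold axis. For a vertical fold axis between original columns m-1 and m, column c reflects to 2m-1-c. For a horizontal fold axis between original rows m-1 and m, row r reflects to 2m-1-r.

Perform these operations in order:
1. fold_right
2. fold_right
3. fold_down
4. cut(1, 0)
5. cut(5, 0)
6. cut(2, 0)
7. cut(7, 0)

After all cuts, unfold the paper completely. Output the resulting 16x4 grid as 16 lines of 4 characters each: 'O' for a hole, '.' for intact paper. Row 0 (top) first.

Op 1 fold_right: fold axis v@2; visible region now rows[0,16) x cols[2,4) = 16x2
Op 2 fold_right: fold axis v@3; visible region now rows[0,16) x cols[3,4) = 16x1
Op 3 fold_down: fold axis h@8; visible region now rows[8,16) x cols[3,4) = 8x1
Op 4 cut(1, 0): punch at orig (9,3); cuts so far [(9, 3)]; region rows[8,16) x cols[3,4) = 8x1
Op 5 cut(5, 0): punch at orig (13,3); cuts so far [(9, 3), (13, 3)]; region rows[8,16) x cols[3,4) = 8x1
Op 6 cut(2, 0): punch at orig (10,3); cuts so far [(9, 3), (10, 3), (13, 3)]; region rows[8,16) x cols[3,4) = 8x1
Op 7 cut(7, 0): punch at orig (15,3); cuts so far [(9, 3), (10, 3), (13, 3), (15, 3)]; region rows[8,16) x cols[3,4) = 8x1
Unfold 1 (reflect across h@8): 8 holes -> [(0, 3), (2, 3), (5, 3), (6, 3), (9, 3), (10, 3), (13, 3), (15, 3)]
Unfold 2 (reflect across v@3): 16 holes -> [(0, 2), (0, 3), (2, 2), (2, 3), (5, 2), (5, 3), (6, 2), (6, 3), (9, 2), (9, 3), (10, 2), (10, 3), (13, 2), (13, 3), (15, 2), (15, 3)]
Unfold 3 (reflect across v@2): 32 holes -> [(0, 0), (0, 1), (0, 2), (0, 3), (2, 0), (2, 1), (2, 2), (2, 3), (5, 0), (5, 1), (5, 2), (5, 3), (6, 0), (6, 1), (6, 2), (6, 3), (9, 0), (9, 1), (9, 2), (9, 3), (10, 0), (10, 1), (10, 2), (10, 3), (13, 0), (13, 1), (13, 2), (13, 3), (15, 0), (15, 1), (15, 2), (15, 3)]

Answer: OOOO
....
OOOO
....
....
OOOO
OOOO
....
....
OOOO
OOOO
....
....
OOOO
....
OOOO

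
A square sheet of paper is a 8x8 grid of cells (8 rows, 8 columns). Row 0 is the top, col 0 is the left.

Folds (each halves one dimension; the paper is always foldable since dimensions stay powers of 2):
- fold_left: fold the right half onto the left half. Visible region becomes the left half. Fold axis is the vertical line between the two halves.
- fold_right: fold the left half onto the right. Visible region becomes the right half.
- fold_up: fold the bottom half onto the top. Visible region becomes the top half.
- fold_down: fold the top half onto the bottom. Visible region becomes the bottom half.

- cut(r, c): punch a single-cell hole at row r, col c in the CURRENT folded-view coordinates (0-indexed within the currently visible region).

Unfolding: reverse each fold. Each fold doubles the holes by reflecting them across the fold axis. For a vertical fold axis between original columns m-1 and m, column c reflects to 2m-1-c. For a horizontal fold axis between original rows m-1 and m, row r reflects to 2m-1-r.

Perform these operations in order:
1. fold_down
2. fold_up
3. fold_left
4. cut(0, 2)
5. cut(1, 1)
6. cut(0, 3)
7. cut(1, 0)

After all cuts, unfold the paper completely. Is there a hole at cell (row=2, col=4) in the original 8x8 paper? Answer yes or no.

Answer: no

Derivation:
Op 1 fold_down: fold axis h@4; visible region now rows[4,8) x cols[0,8) = 4x8
Op 2 fold_up: fold axis h@6; visible region now rows[4,6) x cols[0,8) = 2x8
Op 3 fold_left: fold axis v@4; visible region now rows[4,6) x cols[0,4) = 2x4
Op 4 cut(0, 2): punch at orig (4,2); cuts so far [(4, 2)]; region rows[4,6) x cols[0,4) = 2x4
Op 5 cut(1, 1): punch at orig (5,1); cuts so far [(4, 2), (5, 1)]; region rows[4,6) x cols[0,4) = 2x4
Op 6 cut(0, 3): punch at orig (4,3); cuts so far [(4, 2), (4, 3), (5, 1)]; region rows[4,6) x cols[0,4) = 2x4
Op 7 cut(1, 0): punch at orig (5,0); cuts so far [(4, 2), (4, 3), (5, 0), (5, 1)]; region rows[4,6) x cols[0,4) = 2x4
Unfold 1 (reflect across v@4): 8 holes -> [(4, 2), (4, 3), (4, 4), (4, 5), (5, 0), (5, 1), (5, 6), (5, 7)]
Unfold 2 (reflect across h@6): 16 holes -> [(4, 2), (4, 3), (4, 4), (4, 5), (5, 0), (5, 1), (5, 6), (5, 7), (6, 0), (6, 1), (6, 6), (6, 7), (7, 2), (7, 3), (7, 4), (7, 5)]
Unfold 3 (reflect across h@4): 32 holes -> [(0, 2), (0, 3), (0, 4), (0, 5), (1, 0), (1, 1), (1, 6), (1, 7), (2, 0), (2, 1), (2, 6), (2, 7), (3, 2), (3, 3), (3, 4), (3, 5), (4, 2), (4, 3), (4, 4), (4, 5), (5, 0), (5, 1), (5, 6), (5, 7), (6, 0), (6, 1), (6, 6), (6, 7), (7, 2), (7, 3), (7, 4), (7, 5)]
Holes: [(0, 2), (0, 3), (0, 4), (0, 5), (1, 0), (1, 1), (1, 6), (1, 7), (2, 0), (2, 1), (2, 6), (2, 7), (3, 2), (3, 3), (3, 4), (3, 5), (4, 2), (4, 3), (4, 4), (4, 5), (5, 0), (5, 1), (5, 6), (5, 7), (6, 0), (6, 1), (6, 6), (6, 7), (7, 2), (7, 3), (7, 4), (7, 5)]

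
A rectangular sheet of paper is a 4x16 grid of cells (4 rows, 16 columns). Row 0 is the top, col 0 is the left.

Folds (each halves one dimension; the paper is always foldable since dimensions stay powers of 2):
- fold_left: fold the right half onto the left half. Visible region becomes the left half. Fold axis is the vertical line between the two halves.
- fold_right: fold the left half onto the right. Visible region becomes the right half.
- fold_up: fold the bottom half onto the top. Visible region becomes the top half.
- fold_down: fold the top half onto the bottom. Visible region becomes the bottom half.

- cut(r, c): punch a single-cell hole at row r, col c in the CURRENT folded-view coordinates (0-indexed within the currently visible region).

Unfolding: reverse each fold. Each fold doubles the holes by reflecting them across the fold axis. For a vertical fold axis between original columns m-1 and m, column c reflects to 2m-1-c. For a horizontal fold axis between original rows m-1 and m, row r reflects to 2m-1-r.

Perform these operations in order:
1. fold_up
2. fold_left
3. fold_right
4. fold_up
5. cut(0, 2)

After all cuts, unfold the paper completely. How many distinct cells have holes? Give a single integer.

Answer: 16

Derivation:
Op 1 fold_up: fold axis h@2; visible region now rows[0,2) x cols[0,16) = 2x16
Op 2 fold_left: fold axis v@8; visible region now rows[0,2) x cols[0,8) = 2x8
Op 3 fold_right: fold axis v@4; visible region now rows[0,2) x cols[4,8) = 2x4
Op 4 fold_up: fold axis h@1; visible region now rows[0,1) x cols[4,8) = 1x4
Op 5 cut(0, 2): punch at orig (0,6); cuts so far [(0, 6)]; region rows[0,1) x cols[4,8) = 1x4
Unfold 1 (reflect across h@1): 2 holes -> [(0, 6), (1, 6)]
Unfold 2 (reflect across v@4): 4 holes -> [(0, 1), (0, 6), (1, 1), (1, 6)]
Unfold 3 (reflect across v@8): 8 holes -> [(0, 1), (0, 6), (0, 9), (0, 14), (1, 1), (1, 6), (1, 9), (1, 14)]
Unfold 4 (reflect across h@2): 16 holes -> [(0, 1), (0, 6), (0, 9), (0, 14), (1, 1), (1, 6), (1, 9), (1, 14), (2, 1), (2, 6), (2, 9), (2, 14), (3, 1), (3, 6), (3, 9), (3, 14)]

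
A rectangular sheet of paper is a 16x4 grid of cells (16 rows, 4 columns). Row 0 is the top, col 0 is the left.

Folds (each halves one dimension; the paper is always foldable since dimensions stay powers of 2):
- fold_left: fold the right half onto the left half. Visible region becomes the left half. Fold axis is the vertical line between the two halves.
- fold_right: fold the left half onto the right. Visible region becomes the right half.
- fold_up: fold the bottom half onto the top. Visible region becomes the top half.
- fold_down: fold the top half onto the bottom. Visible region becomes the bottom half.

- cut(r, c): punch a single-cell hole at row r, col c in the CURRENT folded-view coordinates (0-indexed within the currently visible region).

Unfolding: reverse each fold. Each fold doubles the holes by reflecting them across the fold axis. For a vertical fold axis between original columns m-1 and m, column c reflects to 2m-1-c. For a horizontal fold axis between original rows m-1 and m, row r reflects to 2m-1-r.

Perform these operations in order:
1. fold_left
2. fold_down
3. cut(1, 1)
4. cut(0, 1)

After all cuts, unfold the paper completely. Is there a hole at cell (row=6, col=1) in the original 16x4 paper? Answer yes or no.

Op 1 fold_left: fold axis v@2; visible region now rows[0,16) x cols[0,2) = 16x2
Op 2 fold_down: fold axis h@8; visible region now rows[8,16) x cols[0,2) = 8x2
Op 3 cut(1, 1): punch at orig (9,1); cuts so far [(9, 1)]; region rows[8,16) x cols[0,2) = 8x2
Op 4 cut(0, 1): punch at orig (8,1); cuts so far [(8, 1), (9, 1)]; region rows[8,16) x cols[0,2) = 8x2
Unfold 1 (reflect across h@8): 4 holes -> [(6, 1), (7, 1), (8, 1), (9, 1)]
Unfold 2 (reflect across v@2): 8 holes -> [(6, 1), (6, 2), (7, 1), (7, 2), (8, 1), (8, 2), (9, 1), (9, 2)]
Holes: [(6, 1), (6, 2), (7, 1), (7, 2), (8, 1), (8, 2), (9, 1), (9, 2)]

Answer: yes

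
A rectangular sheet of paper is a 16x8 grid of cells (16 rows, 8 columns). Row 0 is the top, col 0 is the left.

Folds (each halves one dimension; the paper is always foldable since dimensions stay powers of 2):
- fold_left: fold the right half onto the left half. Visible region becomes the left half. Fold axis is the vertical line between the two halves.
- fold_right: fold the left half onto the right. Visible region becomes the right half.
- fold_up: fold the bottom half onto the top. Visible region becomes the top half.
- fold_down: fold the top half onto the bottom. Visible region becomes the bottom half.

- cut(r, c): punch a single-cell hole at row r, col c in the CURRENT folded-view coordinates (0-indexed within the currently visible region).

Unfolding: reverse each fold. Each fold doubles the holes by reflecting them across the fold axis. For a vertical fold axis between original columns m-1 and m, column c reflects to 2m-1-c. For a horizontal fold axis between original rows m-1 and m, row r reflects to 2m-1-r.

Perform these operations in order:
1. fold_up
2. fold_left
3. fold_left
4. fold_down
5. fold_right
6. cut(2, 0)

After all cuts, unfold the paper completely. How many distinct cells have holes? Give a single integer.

Answer: 32

Derivation:
Op 1 fold_up: fold axis h@8; visible region now rows[0,8) x cols[0,8) = 8x8
Op 2 fold_left: fold axis v@4; visible region now rows[0,8) x cols[0,4) = 8x4
Op 3 fold_left: fold axis v@2; visible region now rows[0,8) x cols[0,2) = 8x2
Op 4 fold_down: fold axis h@4; visible region now rows[4,8) x cols[0,2) = 4x2
Op 5 fold_right: fold axis v@1; visible region now rows[4,8) x cols[1,2) = 4x1
Op 6 cut(2, 0): punch at orig (6,1); cuts so far [(6, 1)]; region rows[4,8) x cols[1,2) = 4x1
Unfold 1 (reflect across v@1): 2 holes -> [(6, 0), (6, 1)]
Unfold 2 (reflect across h@4): 4 holes -> [(1, 0), (1, 1), (6, 0), (6, 1)]
Unfold 3 (reflect across v@2): 8 holes -> [(1, 0), (1, 1), (1, 2), (1, 3), (6, 0), (6, 1), (6, 2), (6, 3)]
Unfold 4 (reflect across v@4): 16 holes -> [(1, 0), (1, 1), (1, 2), (1, 3), (1, 4), (1, 5), (1, 6), (1, 7), (6, 0), (6, 1), (6, 2), (6, 3), (6, 4), (6, 5), (6, 6), (6, 7)]
Unfold 5 (reflect across h@8): 32 holes -> [(1, 0), (1, 1), (1, 2), (1, 3), (1, 4), (1, 5), (1, 6), (1, 7), (6, 0), (6, 1), (6, 2), (6, 3), (6, 4), (6, 5), (6, 6), (6, 7), (9, 0), (9, 1), (9, 2), (9, 3), (9, 4), (9, 5), (9, 6), (9, 7), (14, 0), (14, 1), (14, 2), (14, 3), (14, 4), (14, 5), (14, 6), (14, 7)]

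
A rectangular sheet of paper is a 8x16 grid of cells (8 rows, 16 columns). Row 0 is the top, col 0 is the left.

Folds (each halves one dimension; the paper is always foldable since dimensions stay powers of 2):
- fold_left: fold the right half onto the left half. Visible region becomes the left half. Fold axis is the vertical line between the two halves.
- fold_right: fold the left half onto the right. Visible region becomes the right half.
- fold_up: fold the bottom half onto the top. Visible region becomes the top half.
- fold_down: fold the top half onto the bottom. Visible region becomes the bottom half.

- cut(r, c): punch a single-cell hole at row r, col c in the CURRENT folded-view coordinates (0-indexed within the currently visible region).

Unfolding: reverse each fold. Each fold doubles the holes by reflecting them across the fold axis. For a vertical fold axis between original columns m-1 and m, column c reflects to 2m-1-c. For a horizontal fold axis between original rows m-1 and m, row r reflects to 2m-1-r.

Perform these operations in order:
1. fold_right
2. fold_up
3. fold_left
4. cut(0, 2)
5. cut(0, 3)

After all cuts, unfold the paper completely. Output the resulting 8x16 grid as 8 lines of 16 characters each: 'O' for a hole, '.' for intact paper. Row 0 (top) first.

Op 1 fold_right: fold axis v@8; visible region now rows[0,8) x cols[8,16) = 8x8
Op 2 fold_up: fold axis h@4; visible region now rows[0,4) x cols[8,16) = 4x8
Op 3 fold_left: fold axis v@12; visible region now rows[0,4) x cols[8,12) = 4x4
Op 4 cut(0, 2): punch at orig (0,10); cuts so far [(0, 10)]; region rows[0,4) x cols[8,12) = 4x4
Op 5 cut(0, 3): punch at orig (0,11); cuts so far [(0, 10), (0, 11)]; region rows[0,4) x cols[8,12) = 4x4
Unfold 1 (reflect across v@12): 4 holes -> [(0, 10), (0, 11), (0, 12), (0, 13)]
Unfold 2 (reflect across h@4): 8 holes -> [(0, 10), (0, 11), (0, 12), (0, 13), (7, 10), (7, 11), (7, 12), (7, 13)]
Unfold 3 (reflect across v@8): 16 holes -> [(0, 2), (0, 3), (0, 4), (0, 5), (0, 10), (0, 11), (0, 12), (0, 13), (7, 2), (7, 3), (7, 4), (7, 5), (7, 10), (7, 11), (7, 12), (7, 13)]

Answer: ..OOOO....OOOO..
................
................
................
................
................
................
..OOOO....OOOO..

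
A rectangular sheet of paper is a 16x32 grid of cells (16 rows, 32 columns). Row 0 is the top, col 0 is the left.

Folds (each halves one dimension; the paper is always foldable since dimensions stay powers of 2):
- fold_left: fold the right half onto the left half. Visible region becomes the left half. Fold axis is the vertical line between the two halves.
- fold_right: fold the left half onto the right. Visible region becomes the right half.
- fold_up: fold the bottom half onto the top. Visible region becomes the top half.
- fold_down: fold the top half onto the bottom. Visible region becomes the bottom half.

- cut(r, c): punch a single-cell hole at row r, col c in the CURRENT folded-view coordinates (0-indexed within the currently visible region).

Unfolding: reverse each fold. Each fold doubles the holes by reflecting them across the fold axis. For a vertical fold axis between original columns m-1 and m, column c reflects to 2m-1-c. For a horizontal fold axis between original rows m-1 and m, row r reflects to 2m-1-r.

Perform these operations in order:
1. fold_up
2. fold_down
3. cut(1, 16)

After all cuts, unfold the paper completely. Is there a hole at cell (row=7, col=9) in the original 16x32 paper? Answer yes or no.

Answer: no

Derivation:
Op 1 fold_up: fold axis h@8; visible region now rows[0,8) x cols[0,32) = 8x32
Op 2 fold_down: fold axis h@4; visible region now rows[4,8) x cols[0,32) = 4x32
Op 3 cut(1, 16): punch at orig (5,16); cuts so far [(5, 16)]; region rows[4,8) x cols[0,32) = 4x32
Unfold 1 (reflect across h@4): 2 holes -> [(2, 16), (5, 16)]
Unfold 2 (reflect across h@8): 4 holes -> [(2, 16), (5, 16), (10, 16), (13, 16)]
Holes: [(2, 16), (5, 16), (10, 16), (13, 16)]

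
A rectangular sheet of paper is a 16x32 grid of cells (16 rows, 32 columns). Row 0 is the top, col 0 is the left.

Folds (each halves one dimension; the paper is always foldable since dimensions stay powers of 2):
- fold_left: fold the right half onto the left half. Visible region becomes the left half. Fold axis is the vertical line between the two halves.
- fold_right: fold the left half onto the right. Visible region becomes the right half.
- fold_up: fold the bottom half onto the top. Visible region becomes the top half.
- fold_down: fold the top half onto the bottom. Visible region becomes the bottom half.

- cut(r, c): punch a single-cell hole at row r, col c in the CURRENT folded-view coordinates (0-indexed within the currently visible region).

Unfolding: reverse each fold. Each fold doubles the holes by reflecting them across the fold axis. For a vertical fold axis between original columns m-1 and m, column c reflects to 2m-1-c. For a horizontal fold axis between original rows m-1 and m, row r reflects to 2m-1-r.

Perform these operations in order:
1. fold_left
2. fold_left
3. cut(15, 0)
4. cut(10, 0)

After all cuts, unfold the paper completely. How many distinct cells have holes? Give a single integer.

Answer: 8

Derivation:
Op 1 fold_left: fold axis v@16; visible region now rows[0,16) x cols[0,16) = 16x16
Op 2 fold_left: fold axis v@8; visible region now rows[0,16) x cols[0,8) = 16x8
Op 3 cut(15, 0): punch at orig (15,0); cuts so far [(15, 0)]; region rows[0,16) x cols[0,8) = 16x8
Op 4 cut(10, 0): punch at orig (10,0); cuts so far [(10, 0), (15, 0)]; region rows[0,16) x cols[0,8) = 16x8
Unfold 1 (reflect across v@8): 4 holes -> [(10, 0), (10, 15), (15, 0), (15, 15)]
Unfold 2 (reflect across v@16): 8 holes -> [(10, 0), (10, 15), (10, 16), (10, 31), (15, 0), (15, 15), (15, 16), (15, 31)]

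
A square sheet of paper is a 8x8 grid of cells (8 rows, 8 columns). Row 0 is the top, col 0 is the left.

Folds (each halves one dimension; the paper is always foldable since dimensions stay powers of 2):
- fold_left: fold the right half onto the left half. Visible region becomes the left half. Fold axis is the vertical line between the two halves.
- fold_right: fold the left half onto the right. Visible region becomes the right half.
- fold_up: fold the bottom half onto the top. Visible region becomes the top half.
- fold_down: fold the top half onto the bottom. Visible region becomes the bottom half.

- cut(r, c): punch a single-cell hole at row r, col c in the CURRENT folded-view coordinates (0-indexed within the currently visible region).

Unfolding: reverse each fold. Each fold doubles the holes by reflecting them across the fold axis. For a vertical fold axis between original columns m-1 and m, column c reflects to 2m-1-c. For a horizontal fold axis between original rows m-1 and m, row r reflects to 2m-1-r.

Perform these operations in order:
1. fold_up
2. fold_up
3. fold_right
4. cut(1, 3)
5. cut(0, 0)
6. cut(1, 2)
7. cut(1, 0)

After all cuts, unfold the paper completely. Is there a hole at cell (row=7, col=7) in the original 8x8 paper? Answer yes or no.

Op 1 fold_up: fold axis h@4; visible region now rows[0,4) x cols[0,8) = 4x8
Op 2 fold_up: fold axis h@2; visible region now rows[0,2) x cols[0,8) = 2x8
Op 3 fold_right: fold axis v@4; visible region now rows[0,2) x cols[4,8) = 2x4
Op 4 cut(1, 3): punch at orig (1,7); cuts so far [(1, 7)]; region rows[0,2) x cols[4,8) = 2x4
Op 5 cut(0, 0): punch at orig (0,4); cuts so far [(0, 4), (1, 7)]; region rows[0,2) x cols[4,8) = 2x4
Op 6 cut(1, 2): punch at orig (1,6); cuts so far [(0, 4), (1, 6), (1, 7)]; region rows[0,2) x cols[4,8) = 2x4
Op 7 cut(1, 0): punch at orig (1,4); cuts so far [(0, 4), (1, 4), (1, 6), (1, 7)]; region rows[0,2) x cols[4,8) = 2x4
Unfold 1 (reflect across v@4): 8 holes -> [(0, 3), (0, 4), (1, 0), (1, 1), (1, 3), (1, 4), (1, 6), (1, 7)]
Unfold 2 (reflect across h@2): 16 holes -> [(0, 3), (0, 4), (1, 0), (1, 1), (1, 3), (1, 4), (1, 6), (1, 7), (2, 0), (2, 1), (2, 3), (2, 4), (2, 6), (2, 7), (3, 3), (3, 4)]
Unfold 3 (reflect across h@4): 32 holes -> [(0, 3), (0, 4), (1, 0), (1, 1), (1, 3), (1, 4), (1, 6), (1, 7), (2, 0), (2, 1), (2, 3), (2, 4), (2, 6), (2, 7), (3, 3), (3, 4), (4, 3), (4, 4), (5, 0), (5, 1), (5, 3), (5, 4), (5, 6), (5, 7), (6, 0), (6, 1), (6, 3), (6, 4), (6, 6), (6, 7), (7, 3), (7, 4)]
Holes: [(0, 3), (0, 4), (1, 0), (1, 1), (1, 3), (1, 4), (1, 6), (1, 7), (2, 0), (2, 1), (2, 3), (2, 4), (2, 6), (2, 7), (3, 3), (3, 4), (4, 3), (4, 4), (5, 0), (5, 1), (5, 3), (5, 4), (5, 6), (5, 7), (6, 0), (6, 1), (6, 3), (6, 4), (6, 6), (6, 7), (7, 3), (7, 4)]

Answer: no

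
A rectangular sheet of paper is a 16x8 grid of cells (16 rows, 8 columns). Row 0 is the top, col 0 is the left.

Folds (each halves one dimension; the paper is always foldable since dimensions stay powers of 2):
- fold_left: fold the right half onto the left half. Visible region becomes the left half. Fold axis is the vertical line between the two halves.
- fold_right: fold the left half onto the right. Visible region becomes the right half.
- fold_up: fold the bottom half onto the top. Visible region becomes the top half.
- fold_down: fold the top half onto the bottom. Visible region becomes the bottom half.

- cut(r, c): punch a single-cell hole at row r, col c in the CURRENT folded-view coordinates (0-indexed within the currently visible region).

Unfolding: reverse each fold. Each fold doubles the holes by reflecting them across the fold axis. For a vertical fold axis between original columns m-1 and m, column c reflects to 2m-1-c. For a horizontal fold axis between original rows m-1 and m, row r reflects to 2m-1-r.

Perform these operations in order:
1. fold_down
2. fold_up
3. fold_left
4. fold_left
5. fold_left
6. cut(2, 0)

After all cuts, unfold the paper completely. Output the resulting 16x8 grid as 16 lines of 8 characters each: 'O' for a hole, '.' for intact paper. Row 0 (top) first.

Answer: ........
........
OOOOOOOO
........
........
OOOOOOOO
........
........
........
........
OOOOOOOO
........
........
OOOOOOOO
........
........

Derivation:
Op 1 fold_down: fold axis h@8; visible region now rows[8,16) x cols[0,8) = 8x8
Op 2 fold_up: fold axis h@12; visible region now rows[8,12) x cols[0,8) = 4x8
Op 3 fold_left: fold axis v@4; visible region now rows[8,12) x cols[0,4) = 4x4
Op 4 fold_left: fold axis v@2; visible region now rows[8,12) x cols[0,2) = 4x2
Op 5 fold_left: fold axis v@1; visible region now rows[8,12) x cols[0,1) = 4x1
Op 6 cut(2, 0): punch at orig (10,0); cuts so far [(10, 0)]; region rows[8,12) x cols[0,1) = 4x1
Unfold 1 (reflect across v@1): 2 holes -> [(10, 0), (10, 1)]
Unfold 2 (reflect across v@2): 4 holes -> [(10, 0), (10, 1), (10, 2), (10, 3)]
Unfold 3 (reflect across v@4): 8 holes -> [(10, 0), (10, 1), (10, 2), (10, 3), (10, 4), (10, 5), (10, 6), (10, 7)]
Unfold 4 (reflect across h@12): 16 holes -> [(10, 0), (10, 1), (10, 2), (10, 3), (10, 4), (10, 5), (10, 6), (10, 7), (13, 0), (13, 1), (13, 2), (13, 3), (13, 4), (13, 5), (13, 6), (13, 7)]
Unfold 5 (reflect across h@8): 32 holes -> [(2, 0), (2, 1), (2, 2), (2, 3), (2, 4), (2, 5), (2, 6), (2, 7), (5, 0), (5, 1), (5, 2), (5, 3), (5, 4), (5, 5), (5, 6), (5, 7), (10, 0), (10, 1), (10, 2), (10, 3), (10, 4), (10, 5), (10, 6), (10, 7), (13, 0), (13, 1), (13, 2), (13, 3), (13, 4), (13, 5), (13, 6), (13, 7)]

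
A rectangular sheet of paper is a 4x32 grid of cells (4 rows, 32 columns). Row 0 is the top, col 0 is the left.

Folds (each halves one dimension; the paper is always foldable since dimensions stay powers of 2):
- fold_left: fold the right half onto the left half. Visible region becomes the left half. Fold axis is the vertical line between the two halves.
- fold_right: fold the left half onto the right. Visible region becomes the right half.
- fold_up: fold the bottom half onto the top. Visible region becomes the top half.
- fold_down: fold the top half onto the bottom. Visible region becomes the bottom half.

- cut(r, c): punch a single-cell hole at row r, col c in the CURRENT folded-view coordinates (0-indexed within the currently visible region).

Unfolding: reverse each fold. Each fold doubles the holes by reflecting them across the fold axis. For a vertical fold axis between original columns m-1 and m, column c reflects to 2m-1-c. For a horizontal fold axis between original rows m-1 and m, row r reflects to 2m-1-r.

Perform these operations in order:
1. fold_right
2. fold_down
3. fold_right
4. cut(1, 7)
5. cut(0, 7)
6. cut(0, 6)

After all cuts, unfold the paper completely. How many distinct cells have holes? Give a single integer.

Answer: 24

Derivation:
Op 1 fold_right: fold axis v@16; visible region now rows[0,4) x cols[16,32) = 4x16
Op 2 fold_down: fold axis h@2; visible region now rows[2,4) x cols[16,32) = 2x16
Op 3 fold_right: fold axis v@24; visible region now rows[2,4) x cols[24,32) = 2x8
Op 4 cut(1, 7): punch at orig (3,31); cuts so far [(3, 31)]; region rows[2,4) x cols[24,32) = 2x8
Op 5 cut(0, 7): punch at orig (2,31); cuts so far [(2, 31), (3, 31)]; region rows[2,4) x cols[24,32) = 2x8
Op 6 cut(0, 6): punch at orig (2,30); cuts so far [(2, 30), (2, 31), (3, 31)]; region rows[2,4) x cols[24,32) = 2x8
Unfold 1 (reflect across v@24): 6 holes -> [(2, 16), (2, 17), (2, 30), (2, 31), (3, 16), (3, 31)]
Unfold 2 (reflect across h@2): 12 holes -> [(0, 16), (0, 31), (1, 16), (1, 17), (1, 30), (1, 31), (2, 16), (2, 17), (2, 30), (2, 31), (3, 16), (3, 31)]
Unfold 3 (reflect across v@16): 24 holes -> [(0, 0), (0, 15), (0, 16), (0, 31), (1, 0), (1, 1), (1, 14), (1, 15), (1, 16), (1, 17), (1, 30), (1, 31), (2, 0), (2, 1), (2, 14), (2, 15), (2, 16), (2, 17), (2, 30), (2, 31), (3, 0), (3, 15), (3, 16), (3, 31)]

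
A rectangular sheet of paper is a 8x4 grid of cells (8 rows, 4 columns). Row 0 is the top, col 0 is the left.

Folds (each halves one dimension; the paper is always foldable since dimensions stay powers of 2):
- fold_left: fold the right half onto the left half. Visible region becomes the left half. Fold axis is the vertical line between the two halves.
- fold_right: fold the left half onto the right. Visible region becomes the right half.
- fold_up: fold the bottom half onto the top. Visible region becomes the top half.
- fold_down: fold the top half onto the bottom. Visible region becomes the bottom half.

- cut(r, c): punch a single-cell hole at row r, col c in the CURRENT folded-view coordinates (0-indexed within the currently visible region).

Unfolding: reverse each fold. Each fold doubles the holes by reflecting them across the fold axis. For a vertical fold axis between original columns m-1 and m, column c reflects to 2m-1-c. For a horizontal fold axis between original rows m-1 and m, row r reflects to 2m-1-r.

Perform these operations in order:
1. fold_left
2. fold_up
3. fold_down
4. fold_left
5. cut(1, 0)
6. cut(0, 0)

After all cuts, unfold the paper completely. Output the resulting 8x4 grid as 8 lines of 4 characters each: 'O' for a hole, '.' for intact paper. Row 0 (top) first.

Op 1 fold_left: fold axis v@2; visible region now rows[0,8) x cols[0,2) = 8x2
Op 2 fold_up: fold axis h@4; visible region now rows[0,4) x cols[0,2) = 4x2
Op 3 fold_down: fold axis h@2; visible region now rows[2,4) x cols[0,2) = 2x2
Op 4 fold_left: fold axis v@1; visible region now rows[2,4) x cols[0,1) = 2x1
Op 5 cut(1, 0): punch at orig (3,0); cuts so far [(3, 0)]; region rows[2,4) x cols[0,1) = 2x1
Op 6 cut(0, 0): punch at orig (2,0); cuts so far [(2, 0), (3, 0)]; region rows[2,4) x cols[0,1) = 2x1
Unfold 1 (reflect across v@1): 4 holes -> [(2, 0), (2, 1), (3, 0), (3, 1)]
Unfold 2 (reflect across h@2): 8 holes -> [(0, 0), (0, 1), (1, 0), (1, 1), (2, 0), (2, 1), (3, 0), (3, 1)]
Unfold 3 (reflect across h@4): 16 holes -> [(0, 0), (0, 1), (1, 0), (1, 1), (2, 0), (2, 1), (3, 0), (3, 1), (4, 0), (4, 1), (5, 0), (5, 1), (6, 0), (6, 1), (7, 0), (7, 1)]
Unfold 4 (reflect across v@2): 32 holes -> [(0, 0), (0, 1), (0, 2), (0, 3), (1, 0), (1, 1), (1, 2), (1, 3), (2, 0), (2, 1), (2, 2), (2, 3), (3, 0), (3, 1), (3, 2), (3, 3), (4, 0), (4, 1), (4, 2), (4, 3), (5, 0), (5, 1), (5, 2), (5, 3), (6, 0), (6, 1), (6, 2), (6, 3), (7, 0), (7, 1), (7, 2), (7, 3)]

Answer: OOOO
OOOO
OOOO
OOOO
OOOO
OOOO
OOOO
OOOO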